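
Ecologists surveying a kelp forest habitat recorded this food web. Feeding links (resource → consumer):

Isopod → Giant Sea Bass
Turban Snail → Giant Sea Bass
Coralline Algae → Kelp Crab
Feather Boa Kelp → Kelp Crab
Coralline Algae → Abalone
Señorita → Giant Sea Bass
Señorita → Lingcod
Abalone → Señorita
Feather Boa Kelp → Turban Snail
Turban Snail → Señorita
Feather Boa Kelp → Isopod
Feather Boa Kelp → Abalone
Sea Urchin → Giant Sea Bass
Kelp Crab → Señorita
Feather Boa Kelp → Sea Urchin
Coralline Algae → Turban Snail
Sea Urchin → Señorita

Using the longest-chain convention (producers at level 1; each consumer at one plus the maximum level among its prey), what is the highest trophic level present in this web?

Producers (level 1): Coralline Algae, Feather Boa Kelp.
Coralline Algae → Kelp Crab → Señorita → Giant Sea Bass gives Giant Sea Bass level 4.
No species has a prey at level 4, so no species reaches level 5.

4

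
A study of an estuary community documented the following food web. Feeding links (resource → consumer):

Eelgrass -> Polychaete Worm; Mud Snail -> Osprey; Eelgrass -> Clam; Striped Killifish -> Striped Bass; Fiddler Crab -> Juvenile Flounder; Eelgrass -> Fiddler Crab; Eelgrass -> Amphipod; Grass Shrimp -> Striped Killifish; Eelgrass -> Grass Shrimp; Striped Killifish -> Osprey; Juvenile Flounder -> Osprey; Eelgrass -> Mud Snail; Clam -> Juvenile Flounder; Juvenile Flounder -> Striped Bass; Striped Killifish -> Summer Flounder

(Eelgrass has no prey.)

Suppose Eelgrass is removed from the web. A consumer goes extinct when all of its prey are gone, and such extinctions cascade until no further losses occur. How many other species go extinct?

Remove Eelgrass.
Round 1: Clam (all prey gone), Mud Snail (all prey gone), Grass Shrimp (all prey gone), Fiddler Crab (all prey gone), Amphipod (all prey gone), Polychaete Worm (all prey gone) → extinct.
Round 2: Striped Killifish (all prey gone), Juvenile Flounder (all prey gone) → extinct.
Round 3: Striped Bass (all prey gone), Summer Flounder (all prey gone), Osprey (all prey gone) → extinct.
No further losses. Total secondary extinctions: 11.

11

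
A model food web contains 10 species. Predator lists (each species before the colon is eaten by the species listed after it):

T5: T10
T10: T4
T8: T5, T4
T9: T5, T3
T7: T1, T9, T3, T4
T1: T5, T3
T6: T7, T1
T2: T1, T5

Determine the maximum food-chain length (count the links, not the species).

One longest chain: T6 → T7 → T1 → T5 → T10 → T4.
It has 6 species and 5 links.

5 links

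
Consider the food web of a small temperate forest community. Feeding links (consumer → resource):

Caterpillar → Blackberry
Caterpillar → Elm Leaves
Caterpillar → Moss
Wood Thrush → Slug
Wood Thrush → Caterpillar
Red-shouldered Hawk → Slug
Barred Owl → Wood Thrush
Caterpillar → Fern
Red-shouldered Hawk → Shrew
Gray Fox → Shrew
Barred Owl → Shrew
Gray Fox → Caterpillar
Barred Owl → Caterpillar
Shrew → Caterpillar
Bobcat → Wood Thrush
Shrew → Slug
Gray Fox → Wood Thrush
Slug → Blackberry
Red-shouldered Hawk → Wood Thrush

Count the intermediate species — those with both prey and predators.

4

Intermediate species (has both prey and predators): Slug, Caterpillar, Shrew, Wood Thrush.
Count: 4.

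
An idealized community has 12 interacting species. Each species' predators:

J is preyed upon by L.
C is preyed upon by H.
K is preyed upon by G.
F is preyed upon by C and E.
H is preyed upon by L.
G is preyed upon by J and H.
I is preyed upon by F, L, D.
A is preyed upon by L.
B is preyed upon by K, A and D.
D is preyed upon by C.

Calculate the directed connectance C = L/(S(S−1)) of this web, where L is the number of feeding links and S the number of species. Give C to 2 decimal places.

The web has S = 12 species and L = 16 feeding links.
C = L / (S(S−1)) = 16 / 132 = 0.1212 ≈ 0.12.

C = 0.12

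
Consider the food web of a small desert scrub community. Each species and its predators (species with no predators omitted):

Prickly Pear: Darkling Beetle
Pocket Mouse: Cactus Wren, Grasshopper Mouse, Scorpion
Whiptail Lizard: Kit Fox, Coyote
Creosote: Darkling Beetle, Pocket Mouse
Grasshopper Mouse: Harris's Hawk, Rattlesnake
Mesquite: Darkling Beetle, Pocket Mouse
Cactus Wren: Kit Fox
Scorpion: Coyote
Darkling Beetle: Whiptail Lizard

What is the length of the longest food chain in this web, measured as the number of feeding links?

One longest chain: Creosote → Pocket Mouse → Cactus Wren → Kit Fox.
It has 4 species and 3 links.

3 links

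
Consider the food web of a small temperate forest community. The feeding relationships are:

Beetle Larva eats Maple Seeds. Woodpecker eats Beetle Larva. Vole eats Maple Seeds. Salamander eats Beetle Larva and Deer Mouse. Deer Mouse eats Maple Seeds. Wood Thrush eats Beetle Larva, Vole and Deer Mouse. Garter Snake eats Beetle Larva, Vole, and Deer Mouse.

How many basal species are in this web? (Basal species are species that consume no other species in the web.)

1

Basal species (no prey listed): Maple Seeds.
Count: 1.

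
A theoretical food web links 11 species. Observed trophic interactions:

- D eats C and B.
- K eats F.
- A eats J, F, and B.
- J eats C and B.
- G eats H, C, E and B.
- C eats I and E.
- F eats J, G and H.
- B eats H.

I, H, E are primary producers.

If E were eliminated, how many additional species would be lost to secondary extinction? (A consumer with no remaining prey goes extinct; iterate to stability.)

0

Remove E.
Every predator of it retains at least one other prey: C still has I; G still has H, B, C.
No consumer loses all prey, so no secondary extinctions occur.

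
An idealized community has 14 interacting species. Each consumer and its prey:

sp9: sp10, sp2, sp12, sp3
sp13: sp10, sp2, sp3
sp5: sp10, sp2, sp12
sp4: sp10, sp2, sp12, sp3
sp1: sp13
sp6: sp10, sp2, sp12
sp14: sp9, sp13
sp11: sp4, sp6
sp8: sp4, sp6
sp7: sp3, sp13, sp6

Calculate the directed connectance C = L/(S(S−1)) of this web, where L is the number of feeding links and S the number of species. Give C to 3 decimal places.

The web has S = 14 species and L = 27 feeding links.
C = L / (S(S−1)) = 27 / 182 = 0.1484 ≈ 0.148.

C = 0.148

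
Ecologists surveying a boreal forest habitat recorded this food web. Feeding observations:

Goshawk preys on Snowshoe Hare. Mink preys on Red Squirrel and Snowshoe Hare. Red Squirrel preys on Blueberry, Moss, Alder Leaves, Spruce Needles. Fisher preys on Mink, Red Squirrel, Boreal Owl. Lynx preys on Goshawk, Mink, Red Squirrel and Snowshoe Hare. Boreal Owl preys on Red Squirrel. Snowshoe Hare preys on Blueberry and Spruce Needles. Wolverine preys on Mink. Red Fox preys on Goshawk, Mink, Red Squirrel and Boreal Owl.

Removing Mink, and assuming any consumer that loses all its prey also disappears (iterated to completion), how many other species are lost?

1

Remove Mink.
Round 1: Wolverine (all prey gone) → extinct.
No further losses. Total secondary extinctions: 1.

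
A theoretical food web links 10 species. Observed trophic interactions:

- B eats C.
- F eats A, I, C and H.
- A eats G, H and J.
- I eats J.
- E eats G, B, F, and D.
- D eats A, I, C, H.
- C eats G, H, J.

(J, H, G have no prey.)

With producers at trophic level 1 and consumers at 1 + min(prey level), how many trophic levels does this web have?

3

Producers (level 1): J, H, G.
Following each consumer down to its lowest-level prey: J → C → B (levels 1 through 3).
All prey of B (C 2) are at level 2 or above, so B is at level 1 + 2 = 3.
Every consumer has at least one prey at level 2 or below, so none exceeds level 3.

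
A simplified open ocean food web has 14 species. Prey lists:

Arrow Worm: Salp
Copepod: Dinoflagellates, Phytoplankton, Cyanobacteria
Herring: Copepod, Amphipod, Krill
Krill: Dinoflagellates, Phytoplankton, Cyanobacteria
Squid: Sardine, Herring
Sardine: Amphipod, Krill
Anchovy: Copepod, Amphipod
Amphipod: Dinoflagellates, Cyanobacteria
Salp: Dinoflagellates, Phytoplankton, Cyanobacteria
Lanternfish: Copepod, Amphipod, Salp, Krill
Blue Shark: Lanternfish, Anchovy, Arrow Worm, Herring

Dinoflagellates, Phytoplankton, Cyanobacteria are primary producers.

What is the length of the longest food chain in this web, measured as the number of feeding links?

One longest chain: Dinoflagellates → Amphipod → Sardine → Squid.
It has 4 species and 3 links.

3 links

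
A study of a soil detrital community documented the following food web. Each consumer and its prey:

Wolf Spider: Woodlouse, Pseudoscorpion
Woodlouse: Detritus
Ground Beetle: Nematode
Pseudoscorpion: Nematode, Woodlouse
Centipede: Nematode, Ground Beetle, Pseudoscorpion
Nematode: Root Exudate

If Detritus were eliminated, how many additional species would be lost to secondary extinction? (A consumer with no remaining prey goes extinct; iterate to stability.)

1

Remove Detritus.
Round 1: Woodlouse (all prey gone) → extinct.
No further losses. Total secondary extinctions: 1.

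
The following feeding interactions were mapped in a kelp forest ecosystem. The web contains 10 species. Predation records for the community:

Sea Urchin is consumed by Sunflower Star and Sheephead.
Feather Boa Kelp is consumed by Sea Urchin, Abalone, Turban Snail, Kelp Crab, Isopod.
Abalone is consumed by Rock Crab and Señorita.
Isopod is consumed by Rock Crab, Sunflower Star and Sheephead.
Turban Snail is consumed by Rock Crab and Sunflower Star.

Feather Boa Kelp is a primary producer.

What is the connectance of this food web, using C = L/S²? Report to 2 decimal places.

C = 0.14

The web has S = 10 species and L = 14 feeding links.
C = L / S² = 14 / 100 = 0.1400 ≈ 0.14.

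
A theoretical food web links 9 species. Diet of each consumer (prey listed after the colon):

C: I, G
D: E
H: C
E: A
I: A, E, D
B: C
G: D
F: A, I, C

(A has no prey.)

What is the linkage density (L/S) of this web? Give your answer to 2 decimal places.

L/S = 1.44

There are L = 13 links among S = 9 species.
L/S = 13/9 = 1.4444 ≈ 1.44.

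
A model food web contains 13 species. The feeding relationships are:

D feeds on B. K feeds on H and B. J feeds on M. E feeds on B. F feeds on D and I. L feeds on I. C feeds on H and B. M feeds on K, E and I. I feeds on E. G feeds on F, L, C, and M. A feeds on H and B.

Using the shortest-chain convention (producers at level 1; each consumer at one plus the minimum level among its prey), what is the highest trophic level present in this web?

Producers (level 1): H, B.
Following each consumer down to its lowest-level prey: B → E → I → L (levels 1 through 4).
All prey of L (I 3) are at level 3 or above, so L is at level 1 + 3 = 4.
Every consumer has at least one prey at level 3 or below, so none exceeds level 4.

4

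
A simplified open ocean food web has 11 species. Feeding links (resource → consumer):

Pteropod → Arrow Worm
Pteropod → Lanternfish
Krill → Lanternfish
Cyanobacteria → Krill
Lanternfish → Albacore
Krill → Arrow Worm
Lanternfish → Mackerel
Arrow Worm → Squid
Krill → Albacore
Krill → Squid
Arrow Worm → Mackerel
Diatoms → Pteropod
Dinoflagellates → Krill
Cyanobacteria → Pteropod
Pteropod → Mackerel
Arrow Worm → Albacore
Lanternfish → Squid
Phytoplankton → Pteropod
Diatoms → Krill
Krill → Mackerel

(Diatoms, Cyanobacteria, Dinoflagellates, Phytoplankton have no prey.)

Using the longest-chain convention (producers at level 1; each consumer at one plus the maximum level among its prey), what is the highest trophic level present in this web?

Producers (level 1): Diatoms, Cyanobacteria, Dinoflagellates, Phytoplankton.
Diatoms → Pteropod → Arrow Worm → Squid gives Squid level 4.
No species has a prey at level 4, so no species reaches level 5.

4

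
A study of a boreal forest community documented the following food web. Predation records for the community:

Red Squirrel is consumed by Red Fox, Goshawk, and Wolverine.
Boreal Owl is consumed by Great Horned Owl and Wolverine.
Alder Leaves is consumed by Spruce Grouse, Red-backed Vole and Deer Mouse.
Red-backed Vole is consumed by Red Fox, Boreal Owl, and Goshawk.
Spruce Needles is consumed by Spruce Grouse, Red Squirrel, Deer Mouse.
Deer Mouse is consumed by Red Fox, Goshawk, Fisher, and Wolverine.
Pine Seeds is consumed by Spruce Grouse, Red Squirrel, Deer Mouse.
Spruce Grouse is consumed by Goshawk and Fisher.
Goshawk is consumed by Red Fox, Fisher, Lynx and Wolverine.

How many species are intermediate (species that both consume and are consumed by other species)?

6

Intermediate species (has both prey and predators): Red-backed Vole, Spruce Grouse, Red Squirrel, Deer Mouse, Goshawk, Boreal Owl.
Count: 6.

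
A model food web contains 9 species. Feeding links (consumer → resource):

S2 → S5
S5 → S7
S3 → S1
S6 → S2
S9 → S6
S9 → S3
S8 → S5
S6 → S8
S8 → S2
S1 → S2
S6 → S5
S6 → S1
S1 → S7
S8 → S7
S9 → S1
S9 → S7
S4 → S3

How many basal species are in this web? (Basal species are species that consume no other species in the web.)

Basal species (no prey listed): S7.
Count: 1.

1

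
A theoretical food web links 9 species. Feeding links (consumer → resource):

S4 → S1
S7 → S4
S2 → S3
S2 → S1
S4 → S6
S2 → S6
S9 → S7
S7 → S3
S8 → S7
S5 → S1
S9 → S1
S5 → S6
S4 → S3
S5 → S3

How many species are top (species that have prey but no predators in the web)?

Top species (has prey, but nothing eats it): S2, S5, S9, S8.
Count: 4.

4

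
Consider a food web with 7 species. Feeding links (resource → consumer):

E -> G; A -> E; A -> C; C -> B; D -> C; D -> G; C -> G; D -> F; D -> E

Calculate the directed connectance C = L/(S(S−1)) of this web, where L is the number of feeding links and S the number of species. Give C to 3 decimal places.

C = 0.214

The web has S = 7 species and L = 9 feeding links.
C = L / (S(S−1)) = 9 / 42 = 0.2143 ≈ 0.214.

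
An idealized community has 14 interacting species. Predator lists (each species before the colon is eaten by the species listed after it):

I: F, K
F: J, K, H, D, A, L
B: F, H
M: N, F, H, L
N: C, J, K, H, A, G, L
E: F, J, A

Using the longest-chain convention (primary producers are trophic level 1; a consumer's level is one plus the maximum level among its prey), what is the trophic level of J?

Trophic level 3

M is a producer → level 1.
N eats M → level 2.
J eats N (level 2); other prey at levels: E 1, F 2 → level 3.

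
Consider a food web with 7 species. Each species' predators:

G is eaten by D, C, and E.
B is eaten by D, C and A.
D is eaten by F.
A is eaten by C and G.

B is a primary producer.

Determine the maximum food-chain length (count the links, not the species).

One longest chain: B → A → G → D → F.
It has 5 species and 4 links.

4 links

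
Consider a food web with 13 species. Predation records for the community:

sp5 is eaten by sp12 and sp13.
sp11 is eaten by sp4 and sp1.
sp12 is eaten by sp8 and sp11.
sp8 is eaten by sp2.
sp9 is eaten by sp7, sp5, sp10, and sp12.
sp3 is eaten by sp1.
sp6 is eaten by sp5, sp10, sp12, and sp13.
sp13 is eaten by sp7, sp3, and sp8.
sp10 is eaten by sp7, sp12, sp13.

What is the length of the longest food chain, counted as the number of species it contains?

One longest chain: sp9 → sp5 → sp12 → sp11 → sp4.
It has 5 species and 4 links.

5 species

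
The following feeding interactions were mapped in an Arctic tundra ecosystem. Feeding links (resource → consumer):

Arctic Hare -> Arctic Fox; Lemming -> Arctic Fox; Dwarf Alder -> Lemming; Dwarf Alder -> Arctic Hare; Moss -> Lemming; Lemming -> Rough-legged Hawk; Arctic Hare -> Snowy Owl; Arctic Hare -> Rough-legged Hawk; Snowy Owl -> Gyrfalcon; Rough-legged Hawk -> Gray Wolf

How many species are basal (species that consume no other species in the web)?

2

Basal species (no prey listed): Moss, Dwarf Alder.
Count: 2.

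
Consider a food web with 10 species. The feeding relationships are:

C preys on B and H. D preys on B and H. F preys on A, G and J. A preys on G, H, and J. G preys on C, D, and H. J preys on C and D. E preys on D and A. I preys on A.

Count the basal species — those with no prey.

Basal species (no prey listed): B, H.
Count: 2.

2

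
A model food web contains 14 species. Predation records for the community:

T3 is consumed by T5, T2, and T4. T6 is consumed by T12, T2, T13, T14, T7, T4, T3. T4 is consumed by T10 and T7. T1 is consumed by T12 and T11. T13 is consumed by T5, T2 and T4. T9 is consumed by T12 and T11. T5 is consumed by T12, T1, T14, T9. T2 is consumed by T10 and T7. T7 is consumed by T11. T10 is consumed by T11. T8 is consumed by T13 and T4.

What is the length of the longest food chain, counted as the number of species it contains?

5 species

One longest chain: T8 → T13 → T5 → T1 → T12.
It has 5 species and 4 links.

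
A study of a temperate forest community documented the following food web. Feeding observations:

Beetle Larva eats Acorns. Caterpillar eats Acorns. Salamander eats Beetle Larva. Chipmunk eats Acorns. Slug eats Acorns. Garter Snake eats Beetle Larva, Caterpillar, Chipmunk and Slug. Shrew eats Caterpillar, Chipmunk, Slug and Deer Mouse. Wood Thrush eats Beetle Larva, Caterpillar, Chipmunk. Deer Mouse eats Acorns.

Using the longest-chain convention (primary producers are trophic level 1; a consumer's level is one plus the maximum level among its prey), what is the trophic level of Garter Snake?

Trophic level 3

Acorns is a producer → level 1.
Caterpillar eats Acorns → level 2.
Garter Snake eats Caterpillar (level 2); other prey at levels: Chipmunk 2, Slug 2, Beetle Larva 2 → level 3.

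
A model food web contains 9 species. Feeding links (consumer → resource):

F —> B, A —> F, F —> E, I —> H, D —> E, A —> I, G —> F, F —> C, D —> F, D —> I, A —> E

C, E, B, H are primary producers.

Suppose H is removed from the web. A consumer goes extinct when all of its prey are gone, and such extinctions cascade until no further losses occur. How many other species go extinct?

Remove H.
Round 1: I (all prey gone) → extinct.
No further losses. Total secondary extinctions: 1.

1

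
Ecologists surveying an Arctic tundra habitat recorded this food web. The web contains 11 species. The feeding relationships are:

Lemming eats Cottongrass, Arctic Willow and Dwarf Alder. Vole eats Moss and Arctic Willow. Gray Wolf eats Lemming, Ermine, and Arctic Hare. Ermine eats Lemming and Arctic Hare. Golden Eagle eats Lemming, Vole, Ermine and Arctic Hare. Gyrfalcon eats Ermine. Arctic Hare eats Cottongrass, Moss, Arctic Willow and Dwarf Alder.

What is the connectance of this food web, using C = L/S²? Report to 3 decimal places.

C = 0.157

The web has S = 11 species and L = 19 feeding links.
C = L / S² = 19 / 121 = 0.1570 ≈ 0.157.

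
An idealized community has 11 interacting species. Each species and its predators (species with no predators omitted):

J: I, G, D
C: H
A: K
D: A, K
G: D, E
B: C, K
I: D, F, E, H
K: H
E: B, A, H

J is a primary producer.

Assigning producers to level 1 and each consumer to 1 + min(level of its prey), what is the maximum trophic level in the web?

Producers (level 1): J.
Following each consumer down to its lowest-level prey: J → I → E → B → C (levels 1 through 5).
All prey of C (B 4) are at level 4 or above, so C is at level 1 + 4 = 5.
Every consumer has at least one prey at level 4 or below, so none exceeds level 5.

5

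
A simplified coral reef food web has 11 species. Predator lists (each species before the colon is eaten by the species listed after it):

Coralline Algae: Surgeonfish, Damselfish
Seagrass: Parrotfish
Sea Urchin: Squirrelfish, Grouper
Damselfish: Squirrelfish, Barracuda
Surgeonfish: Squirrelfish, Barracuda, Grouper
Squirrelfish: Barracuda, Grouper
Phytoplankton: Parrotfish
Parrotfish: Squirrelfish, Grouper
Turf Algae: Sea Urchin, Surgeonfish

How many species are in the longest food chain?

4 species

One longest chain: Phytoplankton → Parrotfish → Squirrelfish → Barracuda.
It has 4 species and 3 links.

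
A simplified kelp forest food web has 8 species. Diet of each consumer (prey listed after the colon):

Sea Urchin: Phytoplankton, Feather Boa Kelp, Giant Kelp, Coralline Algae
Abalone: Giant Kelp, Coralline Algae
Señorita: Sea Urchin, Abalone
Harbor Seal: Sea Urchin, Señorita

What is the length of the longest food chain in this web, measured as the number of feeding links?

One longest chain: Phytoplankton → Sea Urchin → Señorita → Harbor Seal.
It has 4 species and 3 links.

3 links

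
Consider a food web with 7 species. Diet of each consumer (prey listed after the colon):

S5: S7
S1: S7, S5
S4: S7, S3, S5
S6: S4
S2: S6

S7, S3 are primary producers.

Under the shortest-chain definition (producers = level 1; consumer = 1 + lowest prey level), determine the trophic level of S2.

Trophic level 4

S7 is a producer → level 1.
S4 eats S7 → level 2.
S6 eats S4 → level 3.
S2 eats S6 → level 4.
No prey of S2 is below level 3, so 4 is the minimum.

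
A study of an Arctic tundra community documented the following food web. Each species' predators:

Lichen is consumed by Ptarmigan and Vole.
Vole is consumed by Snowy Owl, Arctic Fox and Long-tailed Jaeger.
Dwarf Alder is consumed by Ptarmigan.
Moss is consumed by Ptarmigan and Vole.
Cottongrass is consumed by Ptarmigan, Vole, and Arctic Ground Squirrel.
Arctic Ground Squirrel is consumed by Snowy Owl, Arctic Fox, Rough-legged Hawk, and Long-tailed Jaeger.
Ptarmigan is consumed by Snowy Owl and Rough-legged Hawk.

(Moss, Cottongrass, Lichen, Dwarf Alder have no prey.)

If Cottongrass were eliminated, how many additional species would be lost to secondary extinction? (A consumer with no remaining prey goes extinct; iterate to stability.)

Remove Cottongrass.
Round 1: Arctic Ground Squirrel (all prey gone) → extinct.
No further losses. Total secondary extinctions: 1.

1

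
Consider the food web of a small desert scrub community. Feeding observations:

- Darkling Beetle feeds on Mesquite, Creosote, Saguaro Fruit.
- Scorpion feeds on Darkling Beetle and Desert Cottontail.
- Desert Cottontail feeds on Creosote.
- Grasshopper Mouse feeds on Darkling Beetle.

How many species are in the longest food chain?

3 species

One longest chain: Creosote → Desert Cottontail → Scorpion.
It has 3 species and 2 links.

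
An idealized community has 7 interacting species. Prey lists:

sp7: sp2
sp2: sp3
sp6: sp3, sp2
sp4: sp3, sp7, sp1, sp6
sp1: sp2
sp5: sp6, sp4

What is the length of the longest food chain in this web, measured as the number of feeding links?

4 links

One longest chain: sp3 → sp2 → sp7 → sp4 → sp5.
It has 5 species and 4 links.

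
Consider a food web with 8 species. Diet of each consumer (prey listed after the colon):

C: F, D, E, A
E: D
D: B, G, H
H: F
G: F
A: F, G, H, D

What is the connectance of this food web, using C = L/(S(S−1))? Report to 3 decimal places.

The web has S = 8 species and L = 14 feeding links.
C = L / (S(S−1)) = 14 / 56 = 0.2500 ≈ 0.250.

C = 0.250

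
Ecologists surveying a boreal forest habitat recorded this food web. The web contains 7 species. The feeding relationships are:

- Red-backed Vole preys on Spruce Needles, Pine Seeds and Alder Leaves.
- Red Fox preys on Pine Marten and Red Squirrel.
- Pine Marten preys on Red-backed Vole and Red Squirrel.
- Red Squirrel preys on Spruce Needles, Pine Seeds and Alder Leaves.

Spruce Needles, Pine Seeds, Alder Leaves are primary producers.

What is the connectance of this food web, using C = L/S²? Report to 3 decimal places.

The web has S = 7 species and L = 10 feeding links.
C = L / S² = 10 / 49 = 0.2041 ≈ 0.204.

C = 0.204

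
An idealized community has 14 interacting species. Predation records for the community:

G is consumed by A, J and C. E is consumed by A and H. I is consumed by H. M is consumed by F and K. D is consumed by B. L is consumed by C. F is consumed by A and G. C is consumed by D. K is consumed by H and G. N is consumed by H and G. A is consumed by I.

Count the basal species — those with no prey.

4

Basal species (no prey listed): E, L, N, M.
Count: 4.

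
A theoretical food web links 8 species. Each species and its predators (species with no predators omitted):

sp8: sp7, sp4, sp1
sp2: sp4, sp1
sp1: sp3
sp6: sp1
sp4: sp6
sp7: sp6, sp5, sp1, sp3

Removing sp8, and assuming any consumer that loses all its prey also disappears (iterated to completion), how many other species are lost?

Remove sp8.
Round 1: sp7 (all prey gone) → extinct.
Round 2: sp5 (all prey gone) → extinct.
No further losses. Total secondary extinctions: 2.

2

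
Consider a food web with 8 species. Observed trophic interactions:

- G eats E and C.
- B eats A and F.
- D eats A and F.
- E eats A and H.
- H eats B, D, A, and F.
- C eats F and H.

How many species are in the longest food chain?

5 species

One longest chain: A → B → H → C → G.
It has 5 species and 4 links.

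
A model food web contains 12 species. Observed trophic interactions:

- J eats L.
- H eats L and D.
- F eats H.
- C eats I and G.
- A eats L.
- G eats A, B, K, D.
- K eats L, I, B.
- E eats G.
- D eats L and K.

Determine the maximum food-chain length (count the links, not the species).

4 links

One longest chain: B → K → D → G → E.
It has 5 species and 4 links.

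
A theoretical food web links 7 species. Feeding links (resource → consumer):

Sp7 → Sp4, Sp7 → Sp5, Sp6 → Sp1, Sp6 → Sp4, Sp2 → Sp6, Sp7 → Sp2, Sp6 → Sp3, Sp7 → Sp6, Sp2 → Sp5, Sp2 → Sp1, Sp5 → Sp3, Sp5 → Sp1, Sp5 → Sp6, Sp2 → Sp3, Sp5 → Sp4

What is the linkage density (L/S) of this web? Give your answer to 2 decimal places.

L/S = 2.14

There are L = 15 links among S = 7 species.
L/S = 15/7 = 2.1429 ≈ 2.14.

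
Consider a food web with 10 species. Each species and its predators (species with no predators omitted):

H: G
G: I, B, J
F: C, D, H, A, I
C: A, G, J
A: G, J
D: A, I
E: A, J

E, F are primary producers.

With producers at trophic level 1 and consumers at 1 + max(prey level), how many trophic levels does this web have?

5

Producers (level 1): E, F.
F → C → A → G → I gives I level 5.
No species has a prey at level 5, so no species reaches level 6.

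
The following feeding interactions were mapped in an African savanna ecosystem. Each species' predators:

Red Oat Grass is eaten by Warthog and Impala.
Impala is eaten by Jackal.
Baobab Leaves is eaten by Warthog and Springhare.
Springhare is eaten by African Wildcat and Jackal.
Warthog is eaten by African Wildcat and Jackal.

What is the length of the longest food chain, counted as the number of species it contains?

One longest chain: Baobab Leaves → Springhare → African Wildcat.
It has 3 species and 2 links.

3 species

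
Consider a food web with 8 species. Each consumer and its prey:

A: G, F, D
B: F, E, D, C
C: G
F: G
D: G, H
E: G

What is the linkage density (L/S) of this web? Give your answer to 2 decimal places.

There are L = 12 links among S = 8 species.
L/S = 12/8 = 1.5000 ≈ 1.50.

L/S = 1.50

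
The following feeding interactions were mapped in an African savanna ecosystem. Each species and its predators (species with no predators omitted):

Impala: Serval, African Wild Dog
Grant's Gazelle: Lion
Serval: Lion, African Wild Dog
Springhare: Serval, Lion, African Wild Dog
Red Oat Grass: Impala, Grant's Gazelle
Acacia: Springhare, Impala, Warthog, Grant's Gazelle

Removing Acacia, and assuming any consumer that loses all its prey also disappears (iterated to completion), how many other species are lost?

2

Remove Acacia.
Round 1: Springhare (all prey gone), Warthog (all prey gone) → extinct.
No further losses. Total secondary extinctions: 2.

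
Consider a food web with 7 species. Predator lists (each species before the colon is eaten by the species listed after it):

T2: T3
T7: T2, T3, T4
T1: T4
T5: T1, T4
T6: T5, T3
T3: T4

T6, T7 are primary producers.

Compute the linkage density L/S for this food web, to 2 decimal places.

L/S = 1.43

There are L = 10 links among S = 7 species.
L/S = 10/7 = 1.4286 ≈ 1.43.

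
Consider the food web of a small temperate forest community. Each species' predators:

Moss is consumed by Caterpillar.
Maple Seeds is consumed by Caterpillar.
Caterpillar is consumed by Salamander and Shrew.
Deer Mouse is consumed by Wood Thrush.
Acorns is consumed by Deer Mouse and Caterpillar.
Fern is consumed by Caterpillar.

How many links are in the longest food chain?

2 links

One longest chain: Acorns → Deer Mouse → Wood Thrush.
It has 3 species and 2 links.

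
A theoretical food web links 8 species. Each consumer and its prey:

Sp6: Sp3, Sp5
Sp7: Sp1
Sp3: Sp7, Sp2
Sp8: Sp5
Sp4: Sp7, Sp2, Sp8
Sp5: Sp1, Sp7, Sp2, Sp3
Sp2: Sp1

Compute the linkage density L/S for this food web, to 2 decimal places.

L/S = 1.75

There are L = 14 links among S = 8 species.
L/S = 14/8 = 1.7500 ≈ 1.75.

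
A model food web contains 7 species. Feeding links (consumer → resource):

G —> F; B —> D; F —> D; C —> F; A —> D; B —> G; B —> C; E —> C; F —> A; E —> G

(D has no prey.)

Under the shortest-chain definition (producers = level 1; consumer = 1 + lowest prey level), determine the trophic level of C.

D is a producer → level 1.
F eats D → level 2.
C eats F → level 3.
No prey of C is below level 2, so 3 is the minimum.

Trophic level 3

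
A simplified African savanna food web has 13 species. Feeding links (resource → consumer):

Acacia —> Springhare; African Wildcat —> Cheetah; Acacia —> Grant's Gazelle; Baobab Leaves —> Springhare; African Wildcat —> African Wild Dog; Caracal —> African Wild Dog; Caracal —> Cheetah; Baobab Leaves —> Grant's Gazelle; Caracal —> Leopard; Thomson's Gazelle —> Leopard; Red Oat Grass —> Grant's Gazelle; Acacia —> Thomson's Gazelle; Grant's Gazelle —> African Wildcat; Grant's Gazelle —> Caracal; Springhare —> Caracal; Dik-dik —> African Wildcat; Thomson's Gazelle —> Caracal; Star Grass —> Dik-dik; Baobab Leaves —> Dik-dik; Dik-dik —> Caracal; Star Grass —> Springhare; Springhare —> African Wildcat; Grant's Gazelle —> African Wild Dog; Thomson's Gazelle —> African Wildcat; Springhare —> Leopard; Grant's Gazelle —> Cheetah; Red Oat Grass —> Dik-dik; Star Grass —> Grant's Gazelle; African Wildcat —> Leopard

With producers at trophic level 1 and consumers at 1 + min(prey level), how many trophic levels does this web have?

Producers (level 1): Acacia, Red Oat Grass, Baobab Leaves, Star Grass.
Following each consumer down to its lowest-level prey: Acacia → Springhare → Leopard (levels 1 through 3).
All prey of Leopard (Springhare 2, Thomson's Gazelle 2, Caracal 3, African Wildcat 3) are at level 2 or above, so Leopard is at level 1 + 2 = 3.
Every consumer has at least one prey at level 2 or below, so none exceeds level 3.

3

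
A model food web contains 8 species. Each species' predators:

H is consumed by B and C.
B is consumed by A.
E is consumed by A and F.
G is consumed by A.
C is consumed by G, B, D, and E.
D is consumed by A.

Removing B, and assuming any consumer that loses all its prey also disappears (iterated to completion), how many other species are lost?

Remove B.
Every predator of it retains at least one other prey: A still has G, E, D.
No consumer loses all prey, so no secondary extinctions occur.

0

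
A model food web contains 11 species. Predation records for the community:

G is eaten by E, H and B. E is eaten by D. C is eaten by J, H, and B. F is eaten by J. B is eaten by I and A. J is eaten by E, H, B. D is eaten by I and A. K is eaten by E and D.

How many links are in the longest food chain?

One longest chain: F → J → E → D → A.
It has 5 species and 4 links.

4 links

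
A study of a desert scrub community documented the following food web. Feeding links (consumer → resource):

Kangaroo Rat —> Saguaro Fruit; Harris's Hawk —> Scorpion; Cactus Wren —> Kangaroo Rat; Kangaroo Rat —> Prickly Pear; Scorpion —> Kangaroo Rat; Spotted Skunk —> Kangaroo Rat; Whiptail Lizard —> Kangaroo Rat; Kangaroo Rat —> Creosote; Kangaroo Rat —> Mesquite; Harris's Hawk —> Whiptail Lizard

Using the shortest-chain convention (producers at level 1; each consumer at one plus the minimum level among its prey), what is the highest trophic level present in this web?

4

Producers (level 1): Mesquite, Creosote, Saguaro Fruit, Prickly Pear.
Following each consumer down to its lowest-level prey: Mesquite → Kangaroo Rat → Whiptail Lizard → Harris's Hawk (levels 1 through 4).
All prey of Harris's Hawk (Whiptail Lizard 3, Scorpion 3) are at level 3 or above, so Harris's Hawk is at level 1 + 3 = 4.
Every consumer has at least one prey at level 3 or below, so none exceeds level 4.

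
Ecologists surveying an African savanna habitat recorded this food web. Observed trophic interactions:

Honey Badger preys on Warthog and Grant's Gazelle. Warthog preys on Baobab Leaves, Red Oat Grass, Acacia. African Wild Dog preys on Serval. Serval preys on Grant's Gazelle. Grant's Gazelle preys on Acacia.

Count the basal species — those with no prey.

3

Basal species (no prey listed): Red Oat Grass, Baobab Leaves, Acacia.
Count: 3.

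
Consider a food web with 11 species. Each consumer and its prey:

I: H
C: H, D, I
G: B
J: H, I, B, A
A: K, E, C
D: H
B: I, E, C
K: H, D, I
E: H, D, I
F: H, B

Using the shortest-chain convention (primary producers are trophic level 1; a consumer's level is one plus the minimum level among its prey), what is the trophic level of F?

Trophic level 2

H is a producer → level 1.
F eats H → level 2.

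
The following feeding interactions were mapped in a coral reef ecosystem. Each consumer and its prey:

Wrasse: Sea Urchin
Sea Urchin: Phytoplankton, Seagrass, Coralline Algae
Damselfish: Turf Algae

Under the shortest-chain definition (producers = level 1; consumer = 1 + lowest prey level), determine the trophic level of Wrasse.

Trophic level 3

Phytoplankton is a producer → level 1.
Sea Urchin eats Phytoplankton → level 2.
Wrasse eats Sea Urchin → level 3.
No prey of Wrasse is below level 2, so 3 is the minimum.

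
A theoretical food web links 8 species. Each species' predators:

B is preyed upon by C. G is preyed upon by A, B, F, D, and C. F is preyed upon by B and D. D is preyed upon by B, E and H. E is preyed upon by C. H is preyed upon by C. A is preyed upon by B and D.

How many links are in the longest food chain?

4 links

One longest chain: G → A → D → E → C.
It has 5 species and 4 links.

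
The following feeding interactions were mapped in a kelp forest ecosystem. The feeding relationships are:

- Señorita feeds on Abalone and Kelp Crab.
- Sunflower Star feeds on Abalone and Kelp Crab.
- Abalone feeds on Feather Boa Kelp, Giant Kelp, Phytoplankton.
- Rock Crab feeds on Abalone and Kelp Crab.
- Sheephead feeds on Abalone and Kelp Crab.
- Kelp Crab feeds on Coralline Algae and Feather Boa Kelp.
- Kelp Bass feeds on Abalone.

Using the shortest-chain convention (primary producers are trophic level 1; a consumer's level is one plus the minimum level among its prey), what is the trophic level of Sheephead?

Feather Boa Kelp is a producer → level 1.
Kelp Crab eats Feather Boa Kelp → level 2.
Sheephead eats Kelp Crab → level 3.
No prey of Sheephead is below level 2, so 3 is the minimum.

Trophic level 3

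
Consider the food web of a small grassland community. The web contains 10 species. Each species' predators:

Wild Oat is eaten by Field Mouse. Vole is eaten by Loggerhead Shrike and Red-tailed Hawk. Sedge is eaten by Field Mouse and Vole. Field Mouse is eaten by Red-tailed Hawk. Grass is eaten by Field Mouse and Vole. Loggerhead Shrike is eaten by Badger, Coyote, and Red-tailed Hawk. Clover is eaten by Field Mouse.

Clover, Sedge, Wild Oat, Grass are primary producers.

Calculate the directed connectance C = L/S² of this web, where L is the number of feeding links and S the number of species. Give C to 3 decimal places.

The web has S = 10 species and L = 12 feeding links.
C = L / S² = 12 / 100 = 0.1200 ≈ 0.120.

C = 0.120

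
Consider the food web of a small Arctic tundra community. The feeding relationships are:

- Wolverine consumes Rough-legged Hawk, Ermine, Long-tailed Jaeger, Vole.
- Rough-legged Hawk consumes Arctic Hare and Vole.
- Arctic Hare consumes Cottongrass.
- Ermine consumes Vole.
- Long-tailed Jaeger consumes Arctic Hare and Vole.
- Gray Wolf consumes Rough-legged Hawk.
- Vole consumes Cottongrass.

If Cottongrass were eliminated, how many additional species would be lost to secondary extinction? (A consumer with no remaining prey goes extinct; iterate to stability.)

7

Remove Cottongrass.
Round 1: Arctic Hare (all prey gone), Vole (all prey gone) → extinct.
Round 2: Rough-legged Hawk (all prey gone), Ermine (all prey gone), Long-tailed Jaeger (all prey gone) → extinct.
Round 3: Gray Wolf (all prey gone), Wolverine (all prey gone) → extinct.
No further losses. Total secondary extinctions: 7.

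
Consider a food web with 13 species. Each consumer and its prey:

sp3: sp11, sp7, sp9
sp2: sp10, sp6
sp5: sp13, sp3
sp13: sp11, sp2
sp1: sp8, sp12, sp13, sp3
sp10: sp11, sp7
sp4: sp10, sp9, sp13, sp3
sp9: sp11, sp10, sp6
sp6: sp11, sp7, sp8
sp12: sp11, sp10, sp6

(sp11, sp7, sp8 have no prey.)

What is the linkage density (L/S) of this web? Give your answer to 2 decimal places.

L/S = 2.15

There are L = 28 links among S = 13 species.
L/S = 28/13 = 2.1538 ≈ 2.15.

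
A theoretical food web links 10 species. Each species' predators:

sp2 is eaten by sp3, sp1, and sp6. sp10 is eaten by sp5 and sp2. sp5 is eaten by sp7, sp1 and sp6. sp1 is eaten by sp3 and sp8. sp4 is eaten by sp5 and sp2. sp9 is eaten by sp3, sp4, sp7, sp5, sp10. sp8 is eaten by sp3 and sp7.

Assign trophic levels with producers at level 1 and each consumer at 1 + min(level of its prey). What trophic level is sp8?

Trophic level 4

sp9 is a producer → level 1.
sp5 eats sp9 → level 2.
sp1 eats sp5 → level 3.
sp8 eats sp1 → level 4.
No prey of sp8 is below level 3, so 4 is the minimum.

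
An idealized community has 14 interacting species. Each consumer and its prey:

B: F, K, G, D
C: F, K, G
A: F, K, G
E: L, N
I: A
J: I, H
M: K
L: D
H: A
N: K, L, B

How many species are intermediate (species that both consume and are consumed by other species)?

Intermediate species (has both prey and predators): L, B, A, N, I, H.
Count: 6.

6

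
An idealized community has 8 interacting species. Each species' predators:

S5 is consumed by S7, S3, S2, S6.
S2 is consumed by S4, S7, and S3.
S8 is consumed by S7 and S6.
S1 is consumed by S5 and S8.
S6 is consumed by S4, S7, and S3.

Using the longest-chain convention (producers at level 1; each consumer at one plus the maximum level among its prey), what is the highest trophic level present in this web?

Producers (level 1): S1.
S1 → S5 → S6 → S3 gives S3 level 4.
No species has a prey at level 4, so no species reaches level 5.

4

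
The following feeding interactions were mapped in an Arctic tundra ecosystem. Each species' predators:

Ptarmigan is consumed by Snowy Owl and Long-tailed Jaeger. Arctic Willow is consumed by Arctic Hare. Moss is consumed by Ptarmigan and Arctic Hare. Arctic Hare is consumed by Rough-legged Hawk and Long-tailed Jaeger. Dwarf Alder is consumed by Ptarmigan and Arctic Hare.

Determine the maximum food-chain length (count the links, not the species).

2 links

One longest chain: Moss → Arctic Hare → Rough-legged Hawk.
It has 3 species and 2 links.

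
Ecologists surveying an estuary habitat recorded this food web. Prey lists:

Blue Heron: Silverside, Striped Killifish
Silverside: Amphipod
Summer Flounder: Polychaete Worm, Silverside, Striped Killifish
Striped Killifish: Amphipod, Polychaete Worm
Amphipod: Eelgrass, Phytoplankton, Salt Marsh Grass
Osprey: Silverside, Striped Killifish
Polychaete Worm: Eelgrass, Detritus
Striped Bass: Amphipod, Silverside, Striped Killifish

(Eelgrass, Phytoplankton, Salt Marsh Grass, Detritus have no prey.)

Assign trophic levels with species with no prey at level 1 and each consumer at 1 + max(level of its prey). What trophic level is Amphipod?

Trophic level 2

Eelgrass has no prey (basal) → level 1.
Amphipod eats Eelgrass (level 1); other prey at levels: Phytoplankton 1, Salt Marsh Grass 1 → level 2.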